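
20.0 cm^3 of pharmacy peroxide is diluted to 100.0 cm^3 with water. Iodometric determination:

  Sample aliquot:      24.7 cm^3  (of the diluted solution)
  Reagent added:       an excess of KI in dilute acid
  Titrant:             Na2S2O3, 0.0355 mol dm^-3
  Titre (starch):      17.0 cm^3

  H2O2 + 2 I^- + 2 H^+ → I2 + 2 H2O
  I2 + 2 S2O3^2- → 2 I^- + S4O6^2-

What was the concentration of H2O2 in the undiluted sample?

0.0611 mol/L

n(S2O3^2-) = 0.0170 × 0.0355 = 6.03 × 10^-4 mol
n(I2) = n(S2O3^2-)/2 = 3.02 × 10^-4 mol
n(H2O2) in the aliquot = 3.02 × 10^-4 mol (1:1 ratio)
[H2O2]_dilute = 3.02 × 10^-4 / 0.0247 = 0.0122 mol/L
[H2O2]_original = 0.0122 × 100.0/20.0 = 0.0611 mol/L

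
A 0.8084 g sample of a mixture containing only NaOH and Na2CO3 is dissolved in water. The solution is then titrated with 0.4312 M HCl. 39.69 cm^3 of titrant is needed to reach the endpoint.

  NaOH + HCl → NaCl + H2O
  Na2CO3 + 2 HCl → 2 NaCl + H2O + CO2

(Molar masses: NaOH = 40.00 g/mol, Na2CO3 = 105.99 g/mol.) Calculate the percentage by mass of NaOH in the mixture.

37.53 %

n(HCl) = 0.03969 × 0.4312 = 0.01711 mol
Let x = n(NaOH), y = n(Na2CO3).
Titrant: 1x + 2y = 0.01711;  mass: 40.00x + 105.99y = 0.8084
Solving, x = 7.586 × 10^-3 mol, y = 4.764 × 10^-3 mol
mass of NaOH = 7.586 × 10^-3 × 40.00 = 0.3034 g
% NaOH = 0.3034 / 0.8084 × 100 = 37.53 %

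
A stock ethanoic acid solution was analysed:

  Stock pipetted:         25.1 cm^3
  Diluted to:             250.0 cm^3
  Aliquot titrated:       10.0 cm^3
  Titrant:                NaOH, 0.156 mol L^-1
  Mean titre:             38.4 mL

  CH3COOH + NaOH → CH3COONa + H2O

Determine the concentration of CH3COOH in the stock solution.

n(NaOH) = 0.0384 × 0.156 = 5.99 × 10^-3 mol
n(CH3COOH) in the aliquot = 5.99 × 10^-3 mol (1:1 ratio)
[CH3COOH]_dilute = 5.99 × 10^-3 / 0.0100 = 0.599 mol/L
Dilution factor = 250.0 / 25.1 = 9.960
[CH3COOH]_stock = 0.599 × 9.960 = 5.97 mol/L

5.97 mol/L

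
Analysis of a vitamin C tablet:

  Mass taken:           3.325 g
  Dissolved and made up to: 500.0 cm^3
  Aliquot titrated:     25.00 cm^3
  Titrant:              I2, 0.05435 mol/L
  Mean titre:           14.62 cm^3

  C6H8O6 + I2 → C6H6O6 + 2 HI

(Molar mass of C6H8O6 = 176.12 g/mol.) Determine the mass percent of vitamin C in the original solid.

84.18 %

n(I2) per titration = 0.01462 × 0.05435 = 7.946 × 10^-4 mol
n(C6H8O6) in each aliquot = 7.946 × 10^-4 mol (1:1 ratio)
n(C6H8O6) in the whole flask = 7.946 × 10^-4 × 500.0/25.00 = 0.01589 mol
mass of C6H8O6 = 0.01589 × 176.12 = 2.799 g
% C6H8O6 = 2.799 / 3.325 × 100 = 84.18 %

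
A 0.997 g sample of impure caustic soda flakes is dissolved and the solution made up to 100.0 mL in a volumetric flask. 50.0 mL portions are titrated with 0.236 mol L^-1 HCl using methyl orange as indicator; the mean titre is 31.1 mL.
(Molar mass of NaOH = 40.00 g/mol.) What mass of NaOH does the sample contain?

NaOH + HCl → NaCl + H2O
n(HCl) per titration = 0.0311 × 0.236 = 7.34 × 10^-3 mol
n(NaOH) in each aliquot = 7.34 × 10^-3 mol (1:1 ratio)
n(NaOH) in the whole flask = 7.34 × 10^-3 × 100.0/50.0 = 0.0147 mol
mass of NaOH = 0.0147 × 40.00 = 0.587 g

0.587 g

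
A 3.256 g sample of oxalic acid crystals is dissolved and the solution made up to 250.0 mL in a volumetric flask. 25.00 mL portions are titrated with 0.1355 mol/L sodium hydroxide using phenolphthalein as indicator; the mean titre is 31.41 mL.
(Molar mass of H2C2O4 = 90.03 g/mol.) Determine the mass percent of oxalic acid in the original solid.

58.84 %

H2C2O4 + 2 NaOH → Na2C2O4 + 2 H2O
n(NaOH) per titration = 0.03141 × 0.1355 = 4.256 × 10^-3 mol
From the 1:2 ratio, n(H2C2O4) in each aliquot = 1/2 × 4.256 × 10^-3 = 2.128 × 10^-3 mol
n(H2C2O4) in the whole flask = 2.128 × 10^-3 × 250.0/25.00 = 0.02128 mol
mass of H2C2O4 = 0.02128 × 90.03 = 1.916 g
% H2C2O4 = 1.916 / 3.256 × 100 = 58.84 %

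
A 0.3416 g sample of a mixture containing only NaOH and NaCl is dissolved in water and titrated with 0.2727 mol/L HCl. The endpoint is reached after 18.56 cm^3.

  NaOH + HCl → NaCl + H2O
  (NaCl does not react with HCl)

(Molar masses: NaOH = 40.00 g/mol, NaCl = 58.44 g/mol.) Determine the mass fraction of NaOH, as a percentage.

59.27 %

n(HCl) = 0.01856 × 0.2727 = 5.061 × 10^-3 mol
Let x = n(NaOH), y = n(NaCl).
Titrant: 1x = 5.061 × 10^-3;  mass: 40.00x + 58.44y = 0.3416
Solving, x = 5.061 × 10^-3 mol, y = 2.381 × 10^-3 mol
mass of NaOH = 5.061 × 10^-3 × 40.00 = 0.2025 g
% NaOH = 0.2025 / 0.3416 × 100 = 59.27 %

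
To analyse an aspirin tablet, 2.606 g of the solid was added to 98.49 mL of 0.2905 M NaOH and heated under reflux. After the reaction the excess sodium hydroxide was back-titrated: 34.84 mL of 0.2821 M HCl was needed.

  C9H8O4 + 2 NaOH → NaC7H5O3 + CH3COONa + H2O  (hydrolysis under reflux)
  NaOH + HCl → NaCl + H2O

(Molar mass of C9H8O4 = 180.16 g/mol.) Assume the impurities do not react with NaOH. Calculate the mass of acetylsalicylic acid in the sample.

1.692 g

n(NaOH) added = 0.09849 × 0.2905 = 0.02861 mol
n(HCl) used in back-titration = 0.03484 × 0.2821 = 9.828 × 10^-3 mol
n(NaOH) left over = 9.828 × 10^-3 mol (1:1 ratio)
n(NaOH) consumed by analyte = 0.02861 − 9.828 × 10^-3 = 0.01878 mol
From the 1:2 ratio, n(C9H8O4) = 1/2 × 0.01878 = 9.391 × 10^-3 mol
mass of C9H8O4 = 9.391 × 10^-3 × 180.16 = 1.692 g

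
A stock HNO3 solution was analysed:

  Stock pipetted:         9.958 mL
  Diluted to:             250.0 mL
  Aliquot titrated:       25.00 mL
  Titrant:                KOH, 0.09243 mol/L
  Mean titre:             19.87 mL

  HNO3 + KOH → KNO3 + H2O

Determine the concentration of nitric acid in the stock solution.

1.844 mol/L

n(KOH) = 0.01987 × 0.09243 = 1.837 × 10^-3 mol
n(HNO3) in the aliquot = 1.837 × 10^-3 mol (1:1 ratio)
[HNO3]_dilute = 1.837 × 10^-3 / 0.02500 = 0.07346 mol/L
Dilution factor = 250.0 / 9.958 = 25.11
[HNO3]_stock = 0.07346 × 25.11 = 1.844 mol/L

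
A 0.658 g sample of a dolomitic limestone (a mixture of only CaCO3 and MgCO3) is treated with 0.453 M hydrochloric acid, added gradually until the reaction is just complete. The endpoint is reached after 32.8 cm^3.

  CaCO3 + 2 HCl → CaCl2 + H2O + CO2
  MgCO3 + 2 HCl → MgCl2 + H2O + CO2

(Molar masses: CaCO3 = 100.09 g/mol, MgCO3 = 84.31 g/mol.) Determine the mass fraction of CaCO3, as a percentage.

n(HCl) = 0.0328 × 0.453 = 0.0149 mol
Let x = n(CaCO3), y = n(MgCO3).
Titrant: 2x + 2y = 0.0149;  mass: 100.09x + 84.31y = 0.658
Solving, x = 2.01 × 10^-3 mol, y = 5.42 × 10^-3 mol
mass of CaCO3 = 2.01 × 10^-3 × 100.09 = 0.201 g
% CaCO3 = 0.201 / 0.658 × 100 = 30.5 %

30.5 %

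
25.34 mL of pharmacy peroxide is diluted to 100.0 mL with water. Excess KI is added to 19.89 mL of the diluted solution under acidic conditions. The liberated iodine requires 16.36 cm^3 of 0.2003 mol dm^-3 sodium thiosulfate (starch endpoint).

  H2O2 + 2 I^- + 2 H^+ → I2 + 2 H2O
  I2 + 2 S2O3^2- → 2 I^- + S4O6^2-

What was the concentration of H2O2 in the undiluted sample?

0.3251 mol/L

n(S2O3^2-) = 0.01636 × 0.2003 = 3.277 × 10^-3 mol
n(I2) = n(S2O3^2-)/2 = 1.638 × 10^-3 mol
n(H2O2) in the aliquot = 1.638 × 10^-3 mol (1:1 ratio)
[H2O2]_dilute = 1.638 × 10^-3 / 0.01989 = 0.08238 mol/L
[H2O2]_original = 0.08238 × 100.0/25.34 = 0.3251 mol/L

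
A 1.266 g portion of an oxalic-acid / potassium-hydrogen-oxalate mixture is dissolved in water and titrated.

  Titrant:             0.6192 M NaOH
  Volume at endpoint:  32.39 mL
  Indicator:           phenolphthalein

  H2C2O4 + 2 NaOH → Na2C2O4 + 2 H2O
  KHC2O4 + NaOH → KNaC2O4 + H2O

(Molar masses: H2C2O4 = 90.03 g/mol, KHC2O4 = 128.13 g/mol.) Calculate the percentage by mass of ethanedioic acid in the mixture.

n(NaOH) = 0.03239 × 0.6192 = 0.02006 mol
Let x = n(H2C2O4), y = n(KHC2O4).
Titrant: 2x + 1y = 0.02006;  mass: 90.03x + 128.13y = 1.266
Solving, x = 7.843 × 10^-3 mol, y = 4.370 × 10^-3 mol
mass of H2C2O4 = 7.843 × 10^-3 × 90.03 = 0.7061 g
% H2C2O4 = 0.7061 / 1.266 × 100 = 55.78 %

55.78 %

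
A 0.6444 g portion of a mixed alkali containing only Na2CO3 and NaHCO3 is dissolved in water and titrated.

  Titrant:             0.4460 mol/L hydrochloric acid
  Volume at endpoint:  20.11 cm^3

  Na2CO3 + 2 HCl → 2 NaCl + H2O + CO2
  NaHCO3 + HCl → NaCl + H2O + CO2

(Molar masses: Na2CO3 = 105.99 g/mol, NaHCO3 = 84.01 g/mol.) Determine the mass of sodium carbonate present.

n(HCl) = 0.02011 × 0.4460 = 8.969 × 10^-3 mol
Let x = n(Na2CO3), y = n(NaHCO3).
Titrant: 2x + 1y = 8.969 × 10^-3;  mass: 105.99x + 84.01y = 0.6444
Solving, x = 1.759 × 10^-3 mol, y = 5.452 × 10^-3 mol
mass of Na2CO3 = 1.759 × 10^-3 × 105.99 = 0.1864 g

0.1864 g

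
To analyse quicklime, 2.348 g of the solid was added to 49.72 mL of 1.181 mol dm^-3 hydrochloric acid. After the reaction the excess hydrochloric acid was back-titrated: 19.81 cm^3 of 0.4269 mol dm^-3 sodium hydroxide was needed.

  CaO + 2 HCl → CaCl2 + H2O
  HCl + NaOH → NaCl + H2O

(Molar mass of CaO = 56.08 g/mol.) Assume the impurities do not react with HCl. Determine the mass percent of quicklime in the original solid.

n(HCl) added = 0.04972 × 1.181 = 0.05872 mol
n(NaOH) used in back-titration = 0.01981 × 0.4269 = 8.457 × 10^-3 mol
n(HCl) left over = 8.457 × 10^-3 mol (1:1 ratio)
n(HCl) consumed by analyte = 0.05872 − 8.457 × 10^-3 = 0.05026 mol
From the 1:2 ratio, n(CaO) = 1/2 × 0.05026 = 0.02513 mol
mass of CaO = 0.02513 × 56.08 = 1.409 g
% CaO = 1.409 / 2.348 × 100 = 60.02 %

60.02 %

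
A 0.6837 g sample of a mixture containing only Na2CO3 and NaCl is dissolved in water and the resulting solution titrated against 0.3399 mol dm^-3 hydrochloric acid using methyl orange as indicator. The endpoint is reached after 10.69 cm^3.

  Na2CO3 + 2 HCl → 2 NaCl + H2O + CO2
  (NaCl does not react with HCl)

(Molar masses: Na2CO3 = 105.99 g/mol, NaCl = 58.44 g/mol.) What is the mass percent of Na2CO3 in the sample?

n(HCl) = 0.01069 × 0.3399 = 3.634 × 10^-3 mol
Let x = n(Na2CO3), y = n(NaCl).
Titrant: 2x = 3.634 × 10^-3;  mass: 105.99x + 58.44y = 0.6837
Solving, x = 1.817 × 10^-3 mol, y = 8.404 × 10^-3 mol
mass of Na2CO3 = 1.817 × 10^-3 × 105.99 = 0.1926 g
% Na2CO3 = 0.1926 / 0.6837 × 100 = 28.16 %

28.16 %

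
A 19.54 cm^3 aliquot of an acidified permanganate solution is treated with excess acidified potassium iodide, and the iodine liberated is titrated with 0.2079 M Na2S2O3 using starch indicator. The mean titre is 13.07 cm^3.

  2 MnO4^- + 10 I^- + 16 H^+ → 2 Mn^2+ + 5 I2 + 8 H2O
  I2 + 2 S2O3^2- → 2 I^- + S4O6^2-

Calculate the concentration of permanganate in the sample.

0.02781 M

n(S2O3^2-) = 0.01307 × 0.2079 = 2.717 × 10^-3 mol
n(I2) = n(S2O3^2-)/2 = 1.359 × 10^-3 mol
From the 2:5 ratio, n(MnO4^-) in the aliquot = 2/5 × 1.359 × 10^-3 = 5.435 × 10^-4 mol
[MnO4^-] = 5.435 × 10^-4 / 0.01954 = 0.02781 mol/L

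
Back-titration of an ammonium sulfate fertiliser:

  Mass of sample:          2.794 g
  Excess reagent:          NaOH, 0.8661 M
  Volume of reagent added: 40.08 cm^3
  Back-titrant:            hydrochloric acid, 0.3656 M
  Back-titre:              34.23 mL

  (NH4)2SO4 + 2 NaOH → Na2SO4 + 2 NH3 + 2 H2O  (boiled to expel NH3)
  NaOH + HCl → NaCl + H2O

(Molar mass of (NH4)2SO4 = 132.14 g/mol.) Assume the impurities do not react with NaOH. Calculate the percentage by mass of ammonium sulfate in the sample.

n(NaOH) added = 0.04008 × 0.8661 = 0.03471 mol
n(HCl) used in back-titration = 0.03423 × 0.3656 = 0.01251 mol
n(NaOH) left over = 0.01251 mol (1:1 ratio)
n(NaOH) consumed by analyte = 0.03471 − 0.01251 = 0.02220 mol
From the 1:2 ratio, n((NH4)2SO4) = 1/2 × 0.02220 = 0.01110 mol
mass of (NH4)2SO4 = 0.01110 × 132.14 = 1.467 g
% (NH4)2SO4 = 1.467 / 2.794 × 100 = 52.49 %

52.49 %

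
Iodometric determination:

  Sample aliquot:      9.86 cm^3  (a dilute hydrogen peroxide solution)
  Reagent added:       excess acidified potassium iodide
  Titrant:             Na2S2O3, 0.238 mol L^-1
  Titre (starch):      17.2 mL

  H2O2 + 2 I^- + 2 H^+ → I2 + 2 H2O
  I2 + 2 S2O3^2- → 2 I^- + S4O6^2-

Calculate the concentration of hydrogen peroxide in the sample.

n(S2O3^2-) = 0.0172 × 0.238 = 4.09 × 10^-3 mol
n(I2) = n(S2O3^2-)/2 = 2.05 × 10^-3 mol
n(H2O2) in the aliquot = 2.05 × 10^-3 mol (1:1 ratio)
[H2O2] = 2.05 × 10^-3 / 0.00986 = 0.208 mol/L

0.208 mol/L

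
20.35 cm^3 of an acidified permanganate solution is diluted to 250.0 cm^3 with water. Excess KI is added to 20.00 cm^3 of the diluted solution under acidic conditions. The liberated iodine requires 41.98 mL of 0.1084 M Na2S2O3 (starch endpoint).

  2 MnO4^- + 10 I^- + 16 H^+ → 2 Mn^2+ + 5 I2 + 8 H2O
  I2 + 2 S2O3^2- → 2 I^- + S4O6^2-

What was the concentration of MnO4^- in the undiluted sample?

n(S2O3^2-) = 0.04198 × 0.1084 = 4.551 × 10^-3 mol
n(I2) = n(S2O3^2-)/2 = 2.275 × 10^-3 mol
From the 2:5 ratio, n(MnO4^-) in the aliquot = 2/5 × 2.275 × 10^-3 = 9.101 × 10^-4 mol
[MnO4^-]_dilute = 9.101 × 10^-4 / 0.02000 = 0.04551 mol/L
[MnO4^-]_original = 0.04551 × 250.0/20.35 = 0.5590 mol/L

0.5590 M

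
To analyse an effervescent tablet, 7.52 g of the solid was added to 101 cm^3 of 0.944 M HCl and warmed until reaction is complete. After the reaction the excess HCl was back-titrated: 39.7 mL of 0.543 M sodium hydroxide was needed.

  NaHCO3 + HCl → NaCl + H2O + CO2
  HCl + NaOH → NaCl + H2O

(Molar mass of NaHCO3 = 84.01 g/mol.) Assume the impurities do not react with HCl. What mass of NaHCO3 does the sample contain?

n(HCl) added = 0.101 × 0.944 = 0.0953 mol
n(NaOH) used in back-titration = 0.0397 × 0.543 = 0.0216 mol
n(HCl) left over = 0.0216 mol (1:1 ratio)
n(HCl) consumed by analyte = 0.0953 − 0.0216 = 0.0738 mol
n(NaHCO3) = 0.0738 mol (1:1 ratio)
mass of NaHCO3 = 0.0738 × 84.01 = 6.20 g

6.20 g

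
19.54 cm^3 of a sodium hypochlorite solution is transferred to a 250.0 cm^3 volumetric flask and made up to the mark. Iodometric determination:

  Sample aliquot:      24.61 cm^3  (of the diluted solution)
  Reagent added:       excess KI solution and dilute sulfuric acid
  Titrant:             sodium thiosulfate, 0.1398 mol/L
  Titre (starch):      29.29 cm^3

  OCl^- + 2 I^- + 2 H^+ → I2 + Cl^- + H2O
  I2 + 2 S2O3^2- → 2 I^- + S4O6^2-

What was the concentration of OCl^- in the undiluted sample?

n(S2O3^2-) = 0.02929 × 0.1398 = 4.095 × 10^-3 mol
n(I2) = n(S2O3^2-)/2 = 2.047 × 10^-3 mol
n(OCl^-) in the aliquot = 2.047 × 10^-3 mol (1:1 ratio)
[OCl^-]_dilute = 2.047 × 10^-3 / 0.02461 = 0.08319 mol/L
[OCl^-]_original = 0.08319 × 250.0/19.54 = 1.064 mol/L

1.064 mol/L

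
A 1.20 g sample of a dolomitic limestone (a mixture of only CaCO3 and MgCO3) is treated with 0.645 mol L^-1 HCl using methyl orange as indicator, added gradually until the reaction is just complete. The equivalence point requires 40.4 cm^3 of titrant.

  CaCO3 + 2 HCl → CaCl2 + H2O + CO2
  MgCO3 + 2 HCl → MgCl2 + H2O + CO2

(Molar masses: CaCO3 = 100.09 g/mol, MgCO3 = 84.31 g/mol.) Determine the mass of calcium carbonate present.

n(HCl) = 0.0404 × 0.645 = 0.0261 mol
Let x = n(CaCO3), y = n(MgCO3).
Titrant: 2x + 2y = 0.0261;  mass: 100.09x + 84.31y = 1.20
Solving, x = 6.43 × 10^-3 mol, y = 6.60 × 10^-3 mol
mass of CaCO3 = 6.43 × 10^-3 × 100.09 = 0.644 g

0.644 g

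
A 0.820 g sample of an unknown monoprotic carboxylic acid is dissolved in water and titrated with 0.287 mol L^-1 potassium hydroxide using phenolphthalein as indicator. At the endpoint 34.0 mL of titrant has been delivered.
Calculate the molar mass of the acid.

n(KOH) = 0.0340 L × 0.287 mol/L = 9.76 × 10^-3 mol
n(HA) = 9.76 × 10^-3 mol (1:1 ratio)
M = m / n = 0.820 g / 9.76 × 10^-3 mol = 84.0 g/mol

84.0 g/mol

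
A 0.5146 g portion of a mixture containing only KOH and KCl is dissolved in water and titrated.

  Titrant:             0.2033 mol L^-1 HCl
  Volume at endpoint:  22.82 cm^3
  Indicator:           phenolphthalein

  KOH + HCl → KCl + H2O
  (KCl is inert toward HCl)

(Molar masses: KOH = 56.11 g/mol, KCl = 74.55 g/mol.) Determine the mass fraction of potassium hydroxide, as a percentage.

50.59 %

n(HCl) = 0.02282 × 0.2033 = 4.639 × 10^-3 mol
Let x = n(KOH), y = n(KCl).
Titrant: 1x = 4.639 × 10^-3;  mass: 56.11x + 74.55y = 0.5146
Solving, x = 4.639 × 10^-3 mol, y = 3.411 × 10^-3 mol
mass of KOH = 4.639 × 10^-3 × 56.11 = 0.2603 g
% KOH = 0.2603 / 0.5146 × 100 = 50.59 %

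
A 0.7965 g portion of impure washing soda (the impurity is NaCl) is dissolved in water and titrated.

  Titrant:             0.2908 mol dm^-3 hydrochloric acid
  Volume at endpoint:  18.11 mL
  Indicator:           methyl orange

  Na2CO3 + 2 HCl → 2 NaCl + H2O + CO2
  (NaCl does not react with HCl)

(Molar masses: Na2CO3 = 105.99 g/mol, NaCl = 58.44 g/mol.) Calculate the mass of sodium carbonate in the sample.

0.2791 g

n(HCl) = 0.01811 × 0.2908 = 5.266 × 10^-3 mol
Let x = n(Na2CO3), y = n(NaCl).
Titrant: 2x = 5.266 × 10^-3;  mass: 105.99x + 58.44y = 0.7965
Solving, x = 2.633 × 10^-3 mol, y = 8.854 × 10^-3 mol
mass of Na2CO3 = 2.633 × 10^-3 × 105.99 = 0.2791 g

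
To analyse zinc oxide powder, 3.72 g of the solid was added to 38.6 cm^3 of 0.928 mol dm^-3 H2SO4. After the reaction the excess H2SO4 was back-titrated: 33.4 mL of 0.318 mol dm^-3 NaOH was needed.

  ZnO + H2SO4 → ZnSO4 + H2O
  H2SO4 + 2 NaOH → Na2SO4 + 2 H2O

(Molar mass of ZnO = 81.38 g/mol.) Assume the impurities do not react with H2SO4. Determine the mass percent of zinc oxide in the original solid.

n(H2SO4) added = 0.0386 × 0.928 = 0.0358 mol
n(NaOH) used in back-titration = 0.0334 × 0.318 = 0.0106 mol
From the 1:2 ratio, n(H2SO4) left over = 1/2 × 0.0106 = 5.31 × 10^-3 mol
n(H2SO4) consumed by analyte = 0.0358 − 5.31 × 10^-3 = 0.0305 mol
n(ZnO) = 0.0305 mol (1:1 ratio)
mass of ZnO = 0.0305 × 81.38 = 2.48 g
% ZnO = 2.48 / 3.72 × 100 = 66.7 %

66.7 %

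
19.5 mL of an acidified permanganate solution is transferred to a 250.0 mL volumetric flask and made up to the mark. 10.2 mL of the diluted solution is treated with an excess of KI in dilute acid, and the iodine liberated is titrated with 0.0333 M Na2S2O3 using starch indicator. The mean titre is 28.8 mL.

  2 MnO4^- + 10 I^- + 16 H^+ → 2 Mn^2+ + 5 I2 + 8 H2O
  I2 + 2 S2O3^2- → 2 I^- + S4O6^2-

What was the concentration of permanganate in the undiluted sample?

n(S2O3^2-) = 0.0288 × 0.0333 = 9.59 × 10^-4 mol
n(I2) = n(S2O3^2-)/2 = 4.80 × 10^-4 mol
From the 2:5 ratio, n(MnO4^-) in the aliquot = 2/5 × 4.80 × 10^-4 = 1.92 × 10^-4 mol
[MnO4^-]_dilute = 1.92 × 10^-4 / 0.0102 = 0.0188 mol/L
[MnO4^-]_original = 0.0188 × 250.0/19.5 = 0.241 mol/L

0.241 M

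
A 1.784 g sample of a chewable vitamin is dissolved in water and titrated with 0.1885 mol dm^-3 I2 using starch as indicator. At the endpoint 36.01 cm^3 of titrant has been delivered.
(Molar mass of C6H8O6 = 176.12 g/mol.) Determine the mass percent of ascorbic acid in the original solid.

C6H8O6 + I2 → C6H6O6 + 2 HI
n(I2) = 0.03601 L × 0.1885 mol/L = 6.788 × 10^-3 mol
n(C6H8O6) = 6.788 × 10^-3 mol (1:1 ratio)
mass of C6H8O6 = 6.788 × 10^-3 × 176.12 g/mol = 1.195 g
% C6H8O6 = 1.195 / 1.784 × 100 = 67.01 %

67.01 %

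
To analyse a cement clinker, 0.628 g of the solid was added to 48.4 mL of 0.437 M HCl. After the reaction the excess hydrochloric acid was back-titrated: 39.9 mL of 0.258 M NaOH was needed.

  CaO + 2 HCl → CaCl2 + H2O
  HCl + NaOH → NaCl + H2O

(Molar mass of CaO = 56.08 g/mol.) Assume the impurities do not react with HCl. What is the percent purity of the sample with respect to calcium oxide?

n(HCl) added = 0.0484 × 0.437 = 0.0212 mol
n(NaOH) used in back-titration = 0.0399 × 0.258 = 0.0103 mol
n(HCl) left over = 0.0103 mol (1:1 ratio)
n(HCl) consumed by analyte = 0.0212 − 0.0103 = 0.0109 mol
From the 1:2 ratio, n(CaO) = 1/2 × 0.0109 = 5.43 × 10^-3 mol
mass of CaO = 5.43 × 10^-3 × 56.08 = 0.304 g
% CaO = 0.304 / 0.628 × 100 = 48.5 %

48.5 %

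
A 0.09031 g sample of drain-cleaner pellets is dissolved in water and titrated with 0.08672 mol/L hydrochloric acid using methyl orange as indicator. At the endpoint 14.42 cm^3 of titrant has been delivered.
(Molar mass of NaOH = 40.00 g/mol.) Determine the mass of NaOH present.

NaOH + HCl → NaCl + H2O
n(HCl) = 0.01442 L × 0.08672 mol/L = 1.251 × 10^-3 mol
n(NaOH) = 1.251 × 10^-3 mol (1:1 ratio)
mass of NaOH = 1.251 × 10^-3 × 40.00 g/mol = 0.05002 g

0.05002 g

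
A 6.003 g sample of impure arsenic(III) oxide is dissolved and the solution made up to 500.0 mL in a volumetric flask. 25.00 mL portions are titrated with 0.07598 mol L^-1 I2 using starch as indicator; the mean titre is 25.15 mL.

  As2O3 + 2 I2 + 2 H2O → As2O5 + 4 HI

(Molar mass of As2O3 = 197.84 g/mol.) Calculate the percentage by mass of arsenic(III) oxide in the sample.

62.98 %

n(I2) per titration = 0.02515 × 0.07598 = 1.911 × 10^-3 mol
From the 1:2 ratio, n(As2O3) in each aliquot = 1/2 × 1.911 × 10^-3 = 9.554 × 10^-4 mol
n(As2O3) in the whole flask = 9.554 × 10^-4 × 500.0/25.00 = 0.01911 mol
mass of As2O3 = 0.01911 × 197.84 = 3.781 g
% As2O3 = 3.781 / 6.003 × 100 = 62.98 %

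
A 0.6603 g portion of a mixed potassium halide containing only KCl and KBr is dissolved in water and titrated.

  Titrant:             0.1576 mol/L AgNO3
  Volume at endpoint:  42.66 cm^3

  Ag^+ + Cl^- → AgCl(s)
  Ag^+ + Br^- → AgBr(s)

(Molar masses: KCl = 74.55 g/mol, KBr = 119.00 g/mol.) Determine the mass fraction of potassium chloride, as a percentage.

35.50 %

n(AgNO3) = 0.04266 × 0.1576 = 6.723 × 10^-3 mol
Let x = n(KCl), y = n(KBr).
Titrant: 1x + 1y = 6.723 × 10^-3;  mass: 74.55x + 119.00y = 0.6603
Solving, x = 3.144 × 10^-3 mol, y = 3.579 × 10^-3 mol
mass of KCl = 3.144 × 10^-3 × 74.55 = 0.2344 g
% KCl = 0.2344 / 0.6603 × 100 = 35.50 %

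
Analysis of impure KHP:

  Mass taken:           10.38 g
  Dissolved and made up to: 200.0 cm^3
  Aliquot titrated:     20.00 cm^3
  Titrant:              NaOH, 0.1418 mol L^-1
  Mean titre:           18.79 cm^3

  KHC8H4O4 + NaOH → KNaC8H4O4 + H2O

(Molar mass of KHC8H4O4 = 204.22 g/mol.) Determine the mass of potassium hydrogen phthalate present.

5.441 g

n(NaOH) per titration = 0.01879 × 0.1418 = 2.664 × 10^-3 mol
n(KHC8H4O4) in each aliquot = 2.664 × 10^-3 mol (1:1 ratio)
n(KHC8H4O4) in the whole flask = 2.664 × 10^-3 × 200.0/20.00 = 0.02664 mol
mass of KHC8H4O4 = 0.02664 × 204.22 = 5.441 g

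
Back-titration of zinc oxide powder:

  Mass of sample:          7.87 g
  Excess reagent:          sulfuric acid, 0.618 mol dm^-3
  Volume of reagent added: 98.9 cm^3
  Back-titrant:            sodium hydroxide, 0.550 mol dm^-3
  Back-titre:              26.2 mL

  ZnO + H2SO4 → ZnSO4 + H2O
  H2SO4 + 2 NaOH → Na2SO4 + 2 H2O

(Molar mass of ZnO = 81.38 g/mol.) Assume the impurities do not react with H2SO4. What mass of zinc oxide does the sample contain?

n(H2SO4) added = 0.0989 × 0.618 = 0.0611 mol
n(NaOH) used in back-titration = 0.0262 × 0.550 = 0.0144 mol
From the 1:2 ratio, n(H2SO4) left over = 1/2 × 0.0144 = 7.21 × 10^-3 mol
n(H2SO4) consumed by analyte = 0.0611 − 7.21 × 10^-3 = 0.0539 mol
n(ZnO) = 0.0539 mol (1:1 ratio)
mass of ZnO = 0.0539 × 81.38 = 4.39 g

4.39 g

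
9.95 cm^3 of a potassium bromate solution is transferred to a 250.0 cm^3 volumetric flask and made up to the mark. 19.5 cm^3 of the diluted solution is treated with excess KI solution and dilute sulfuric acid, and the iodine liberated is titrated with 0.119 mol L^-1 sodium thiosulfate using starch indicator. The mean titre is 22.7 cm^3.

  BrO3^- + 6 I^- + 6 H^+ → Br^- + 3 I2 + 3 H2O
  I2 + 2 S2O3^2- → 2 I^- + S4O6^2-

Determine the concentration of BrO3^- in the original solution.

0.580 mol/L

n(S2O3^2-) = 0.0227 × 0.119 = 2.70 × 10^-3 mol
n(I2) = n(S2O3^2-)/2 = 1.35 × 10^-3 mol
From the 1:3 ratio, n(BrO3^-) in the aliquot = 1/3 × 1.35 × 10^-3 = 4.50 × 10^-4 mol
[BrO3^-]_dilute = 4.50 × 10^-4 / 0.0195 = 0.0231 mol/L
[BrO3^-]_original = 0.0231 × 250.0/9.95 = 0.580 mol/L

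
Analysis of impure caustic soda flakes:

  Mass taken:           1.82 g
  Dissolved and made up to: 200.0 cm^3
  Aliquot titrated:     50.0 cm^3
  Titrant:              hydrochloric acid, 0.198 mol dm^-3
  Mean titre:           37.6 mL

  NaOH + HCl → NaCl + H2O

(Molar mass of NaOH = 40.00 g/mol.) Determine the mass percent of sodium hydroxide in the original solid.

n(HCl) per titration = 0.0376 × 0.198 = 7.44 × 10^-3 mol
n(NaOH) in each aliquot = 7.44 × 10^-3 mol (1:1 ratio)
n(NaOH) in the whole flask = 7.44 × 10^-3 × 200.0/50.0 = 0.0298 mol
mass of NaOH = 0.0298 × 40.00 = 1.19 g
% NaOH = 1.19 / 1.82 × 100 = 65.4 %

65.4 %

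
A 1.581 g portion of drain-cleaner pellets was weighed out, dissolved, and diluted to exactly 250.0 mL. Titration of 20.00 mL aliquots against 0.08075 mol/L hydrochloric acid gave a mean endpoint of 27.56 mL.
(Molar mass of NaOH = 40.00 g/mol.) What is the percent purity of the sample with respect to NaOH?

NaOH + HCl → NaCl + H2O
n(HCl) per titration = 0.02756 × 0.08075 = 2.225 × 10^-3 mol
n(NaOH) in each aliquot = 2.225 × 10^-3 mol (1:1 ratio)
n(NaOH) in the whole flask = 2.225 × 10^-3 × 250.0/20.00 = 0.02782 mol
mass of NaOH = 0.02782 × 40.00 = 1.113 g
% NaOH = 1.113 / 1.581 × 100 = 70.38 %

70.38 %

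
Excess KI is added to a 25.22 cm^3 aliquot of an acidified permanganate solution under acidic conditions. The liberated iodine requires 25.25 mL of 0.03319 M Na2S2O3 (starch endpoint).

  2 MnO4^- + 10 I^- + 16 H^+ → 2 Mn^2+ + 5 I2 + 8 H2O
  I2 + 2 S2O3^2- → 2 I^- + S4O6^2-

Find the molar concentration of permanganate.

n(S2O3^2-) = 0.02525 × 0.03319 = 8.380 × 10^-4 mol
n(I2) = n(S2O3^2-)/2 = 4.190 × 10^-4 mol
From the 2:5 ratio, n(MnO4^-) in the aliquot = 2/5 × 4.190 × 10^-4 = 1.676 × 10^-4 mol
[MnO4^-] = 1.676 × 10^-4 / 0.02522 = 0.006646 mol/L

0.006646 M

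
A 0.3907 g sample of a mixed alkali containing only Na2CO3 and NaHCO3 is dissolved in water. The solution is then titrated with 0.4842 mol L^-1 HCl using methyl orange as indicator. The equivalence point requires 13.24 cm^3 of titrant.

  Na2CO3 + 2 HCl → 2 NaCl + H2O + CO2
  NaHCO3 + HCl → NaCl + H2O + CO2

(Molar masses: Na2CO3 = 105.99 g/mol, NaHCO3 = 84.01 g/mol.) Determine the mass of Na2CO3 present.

0.2527 g

n(HCl) = 0.01324 × 0.4842 = 6.411 × 10^-3 mol
Let x = n(Na2CO3), y = n(NaHCO3).
Titrant: 2x + 1y = 6.411 × 10^-3;  mass: 105.99x + 84.01y = 0.3907
Solving, x = 2.384 × 10^-3 mol, y = 1.643 × 10^-3 mol
mass of Na2CO3 = 2.384 × 10^-3 × 105.99 = 0.2527 g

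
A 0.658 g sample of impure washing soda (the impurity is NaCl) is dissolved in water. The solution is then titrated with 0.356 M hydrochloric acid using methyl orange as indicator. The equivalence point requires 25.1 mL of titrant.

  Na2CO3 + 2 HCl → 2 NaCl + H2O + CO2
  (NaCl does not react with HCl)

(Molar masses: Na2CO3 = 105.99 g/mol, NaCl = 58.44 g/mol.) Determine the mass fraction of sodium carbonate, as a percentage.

n(HCl) = 0.0251 × 0.356 = 8.94 × 10^-3 mol
Let x = n(Na2CO3), y = n(NaCl).
Titrant: 2x = 8.94 × 10^-3;  mass: 105.99x + 58.44y = 0.658
Solving, x = 4.47 × 10^-3 mol, y = 3.16 × 10^-3 mol
mass of Na2CO3 = 4.47 × 10^-3 × 105.99 = 0.474 g
% Na2CO3 = 0.474 / 0.658 × 100 = 72.0 %

72.0 %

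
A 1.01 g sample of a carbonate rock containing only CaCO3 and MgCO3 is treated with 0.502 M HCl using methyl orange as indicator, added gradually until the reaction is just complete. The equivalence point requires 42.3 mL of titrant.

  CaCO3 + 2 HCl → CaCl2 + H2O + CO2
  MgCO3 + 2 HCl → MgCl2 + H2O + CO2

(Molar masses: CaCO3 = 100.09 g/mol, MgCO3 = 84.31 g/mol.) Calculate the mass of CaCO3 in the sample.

0.729 g

n(HCl) = 0.0423 × 0.502 = 0.0212 mol
Let x = n(CaCO3), y = n(MgCO3).
Titrant: 2x + 2y = 0.0212;  mass: 100.09x + 84.31y = 1.01
Solving, x = 7.28 × 10^-3 mol, y = 3.34 × 10^-3 mol
mass of CaCO3 = 7.28 × 10^-3 × 100.09 = 0.729 g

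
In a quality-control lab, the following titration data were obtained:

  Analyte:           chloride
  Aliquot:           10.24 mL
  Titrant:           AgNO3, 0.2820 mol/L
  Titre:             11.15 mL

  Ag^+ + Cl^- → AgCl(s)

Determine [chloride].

n(AgNO3) = 0.01115 L × 0.2820 mol/L = 3.144 × 10^-3 mol
n(Cl-) = 3.144 × 10^-3 mol (1:1 mole ratio)
[Cl-] = 3.144 × 10^-3 mol / 0.01024 L = 0.3071 mol/L

0.3071 mol/L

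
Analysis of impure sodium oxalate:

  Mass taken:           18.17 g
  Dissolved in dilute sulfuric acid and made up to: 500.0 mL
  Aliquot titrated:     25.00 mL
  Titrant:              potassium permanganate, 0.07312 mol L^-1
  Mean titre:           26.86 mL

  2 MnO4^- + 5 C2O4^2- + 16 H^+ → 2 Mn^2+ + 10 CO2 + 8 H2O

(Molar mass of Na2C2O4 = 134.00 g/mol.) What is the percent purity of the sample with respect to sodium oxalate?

n(KMnO4) per titration = 0.02686 × 0.07312 = 1.964 × 10^-3 mol
From the 5:2 ratio, n(Na2C2O4) in each aliquot = 5/2 × 1.964 × 10^-3 = 4.910 × 10^-3 mol
n(Na2C2O4) in the whole flask = 4.910 × 10^-3 × 500.0/25.00 = 0.09820 mol
mass of Na2C2O4 = 0.09820 × 134.00 = 13.16 g
% Na2C2O4 = 13.16 / 18.17 × 100 = 72.42 %

72.42 %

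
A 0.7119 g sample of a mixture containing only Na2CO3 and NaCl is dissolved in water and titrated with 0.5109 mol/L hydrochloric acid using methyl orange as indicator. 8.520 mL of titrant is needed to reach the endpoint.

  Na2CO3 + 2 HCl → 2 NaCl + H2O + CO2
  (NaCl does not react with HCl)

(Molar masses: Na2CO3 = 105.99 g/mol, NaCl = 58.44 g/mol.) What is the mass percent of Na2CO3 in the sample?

32.40 %

n(HCl) = 0.008520 × 0.5109 = 4.353 × 10^-3 mol
Let x = n(Na2CO3), y = n(NaCl).
Titrant: 2x = 4.353 × 10^-3;  mass: 105.99x + 58.44y = 0.7119
Solving, x = 2.176 × 10^-3 mol, y = 8.234 × 10^-3 mol
mass of Na2CO3 = 2.176 × 10^-3 × 105.99 = 0.2307 g
% Na2CO3 = 0.2307 / 0.7119 × 100 = 32.40 %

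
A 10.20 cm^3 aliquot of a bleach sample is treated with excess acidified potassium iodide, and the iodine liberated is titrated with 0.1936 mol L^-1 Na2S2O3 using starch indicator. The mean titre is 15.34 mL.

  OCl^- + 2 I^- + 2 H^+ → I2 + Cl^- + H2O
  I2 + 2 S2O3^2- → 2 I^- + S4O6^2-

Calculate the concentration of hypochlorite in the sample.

n(S2O3^2-) = 0.01534 × 0.1936 = 2.970 × 10^-3 mol
n(I2) = n(S2O3^2-)/2 = 1.485 × 10^-3 mol
n(OCl^-) in the aliquot = 1.485 × 10^-3 mol (1:1 ratio)
[OCl^-] = 1.485 × 10^-3 / 0.01020 = 0.1456 mol/L

0.1456 mol/L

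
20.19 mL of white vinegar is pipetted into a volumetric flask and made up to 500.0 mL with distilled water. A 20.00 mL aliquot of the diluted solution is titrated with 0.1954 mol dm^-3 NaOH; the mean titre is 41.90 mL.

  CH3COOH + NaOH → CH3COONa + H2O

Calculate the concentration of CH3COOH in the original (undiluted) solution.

10.14 mol/L

n(NaOH) = 0.04190 × 0.1954 = 8.187 × 10^-3 mol
n(CH3COOH) in the aliquot = 8.187 × 10^-3 mol (1:1 ratio)
[CH3COOH]_dilute = 8.187 × 10^-3 / 0.02000 = 0.4094 mol/L
Dilution factor = 500.0 / 20.19 = 24.76
[CH3COOH]_stock = 0.4094 × 24.76 = 10.14 mol/L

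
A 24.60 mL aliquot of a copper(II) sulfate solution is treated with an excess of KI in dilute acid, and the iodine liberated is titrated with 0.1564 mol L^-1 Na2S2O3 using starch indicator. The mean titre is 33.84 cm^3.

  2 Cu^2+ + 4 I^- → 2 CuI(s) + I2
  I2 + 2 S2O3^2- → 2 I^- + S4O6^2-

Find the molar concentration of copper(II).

0.2151 mol/L

n(S2O3^2-) = 0.03384 × 0.1564 = 5.293 × 10^-3 mol
n(I2) = n(S2O3^2-)/2 = 2.646 × 10^-3 mol
From the 2:1 ratio, n(Cu2+) in the aliquot = 2/1 × 2.646 × 10^-3 = 5.293 × 10^-3 mol
[Cu2+] = 5.293 × 10^-3 / 0.02460 = 0.2151 mol/L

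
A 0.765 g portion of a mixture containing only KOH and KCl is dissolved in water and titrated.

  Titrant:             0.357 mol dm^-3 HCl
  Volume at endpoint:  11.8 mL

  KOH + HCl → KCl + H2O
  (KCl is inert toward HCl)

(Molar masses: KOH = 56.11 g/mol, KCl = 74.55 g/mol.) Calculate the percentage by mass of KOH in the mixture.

30.9 %

n(HCl) = 0.0118 × 0.357 = 4.21 × 10^-3 mol
Let x = n(KOH), y = n(KCl).
Titrant: 1x = 4.21 × 10^-3;  mass: 56.11x + 74.55y = 0.765
Solving, x = 4.21 × 10^-3 mol, y = 7.09 × 10^-3 mol
mass of KOH = 4.21 × 10^-3 × 56.11 = 0.236 g
% KOH = 0.236 / 0.765 × 100 = 30.9 %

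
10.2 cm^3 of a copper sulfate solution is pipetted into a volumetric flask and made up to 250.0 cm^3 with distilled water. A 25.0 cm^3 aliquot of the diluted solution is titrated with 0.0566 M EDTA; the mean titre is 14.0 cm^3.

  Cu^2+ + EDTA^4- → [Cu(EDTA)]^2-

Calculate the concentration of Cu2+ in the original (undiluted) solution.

0.777 M

n(EDTA) = 0.0140 × 0.0566 = 7.92 × 10^-4 mol
n(Cu2+) in the aliquot = 7.92 × 10^-4 mol (1:1 ratio)
[Cu2+]_dilute = 7.92 × 10^-4 / 0.0250 = 0.0317 mol/L
Dilution factor = 250.0 / 10.2 = 24.51
[Cu2+]_stock = 0.0317 × 24.51 = 0.777 mol/L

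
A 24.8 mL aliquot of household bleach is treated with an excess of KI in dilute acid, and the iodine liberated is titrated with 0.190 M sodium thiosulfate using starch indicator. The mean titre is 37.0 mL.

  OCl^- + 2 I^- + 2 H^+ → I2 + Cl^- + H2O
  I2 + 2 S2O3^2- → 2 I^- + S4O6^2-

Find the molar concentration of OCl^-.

n(S2O3^2-) = 0.0370 × 0.190 = 7.03 × 10^-3 mol
n(I2) = n(S2O3^2-)/2 = 3.52 × 10^-3 mol
n(OCl^-) in the aliquot = 3.52 × 10^-3 mol (1:1 ratio)
[OCl^-] = 3.52 × 10^-3 / 0.0248 = 0.142 mol/L

0.142 M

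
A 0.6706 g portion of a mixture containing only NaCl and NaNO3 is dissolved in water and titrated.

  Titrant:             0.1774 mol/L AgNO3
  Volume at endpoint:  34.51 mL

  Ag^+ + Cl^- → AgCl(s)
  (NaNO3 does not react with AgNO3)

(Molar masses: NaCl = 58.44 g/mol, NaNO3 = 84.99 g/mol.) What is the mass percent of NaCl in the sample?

53.35 %

n(AgNO3) = 0.03451 × 0.1774 = 6.122 × 10^-3 mol
Let x = n(NaCl), y = n(NaNO3).
Titrant: 1x = 6.122 × 10^-3;  mass: 58.44x + 84.99y = 0.6706
Solving, x = 6.122 × 10^-3 mol, y = 3.681 × 10^-3 mol
mass of NaCl = 6.122 × 10^-3 × 58.44 = 0.3578 g
% NaCl = 0.3578 / 0.6706 × 100 = 53.35 %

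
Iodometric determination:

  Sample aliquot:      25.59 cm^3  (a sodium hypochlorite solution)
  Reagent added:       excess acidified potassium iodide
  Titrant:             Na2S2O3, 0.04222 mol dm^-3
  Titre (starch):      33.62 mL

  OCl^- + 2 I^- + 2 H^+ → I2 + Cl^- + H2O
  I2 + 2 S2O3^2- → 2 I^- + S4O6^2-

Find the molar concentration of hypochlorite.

0.02773 mol/L

n(S2O3^2-) = 0.03362 × 0.04222 = 1.419 × 10^-3 mol
n(I2) = n(S2O3^2-)/2 = 7.097 × 10^-4 mol
n(OCl^-) in the aliquot = 7.097 × 10^-4 mol (1:1 ratio)
[OCl^-] = 7.097 × 10^-4 / 0.02559 = 0.02773 mol/L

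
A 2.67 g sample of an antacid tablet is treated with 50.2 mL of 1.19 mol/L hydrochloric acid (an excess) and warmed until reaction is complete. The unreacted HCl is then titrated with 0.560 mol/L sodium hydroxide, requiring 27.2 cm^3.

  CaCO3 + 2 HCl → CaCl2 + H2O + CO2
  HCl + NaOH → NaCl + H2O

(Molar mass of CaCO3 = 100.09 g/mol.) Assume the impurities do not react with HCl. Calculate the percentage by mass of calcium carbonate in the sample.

n(HCl) added = 0.0502 × 1.19 = 0.0597 mol
n(NaOH) used in back-titration = 0.0272 × 0.560 = 0.0152 mol
n(HCl) left over = 0.0152 mol (1:1 ratio)
n(HCl) consumed by analyte = 0.0597 − 0.0152 = 0.0445 mol
From the 1:2 ratio, n(CaCO3) = 1/2 × 0.0445 = 0.0223 mol
mass of CaCO3 = 0.0223 × 100.09 = 2.23 g
% CaCO3 = 2.23 / 2.67 × 100 = 83.4 %

83.4 %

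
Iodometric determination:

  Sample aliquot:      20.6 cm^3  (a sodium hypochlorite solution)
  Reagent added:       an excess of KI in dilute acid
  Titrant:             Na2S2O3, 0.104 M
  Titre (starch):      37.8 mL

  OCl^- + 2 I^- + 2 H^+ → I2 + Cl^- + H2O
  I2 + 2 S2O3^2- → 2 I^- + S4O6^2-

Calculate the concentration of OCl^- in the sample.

n(S2O3^2-) = 0.0378 × 0.104 = 3.93 × 10^-3 mol
n(I2) = n(S2O3^2-)/2 = 1.97 × 10^-3 mol
n(OCl^-) in the aliquot = 1.97 × 10^-3 mol (1:1 ratio)
[OCl^-] = 1.97 × 10^-3 / 0.0206 = 0.0954 mol/L

0.0954 M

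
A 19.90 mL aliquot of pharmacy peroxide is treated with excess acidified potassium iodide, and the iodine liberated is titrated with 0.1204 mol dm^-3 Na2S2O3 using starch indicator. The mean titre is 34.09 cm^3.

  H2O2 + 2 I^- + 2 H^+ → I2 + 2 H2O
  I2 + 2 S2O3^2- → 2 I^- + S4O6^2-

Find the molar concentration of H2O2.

n(S2O3^2-) = 0.03409 × 0.1204 = 4.104 × 10^-3 mol
n(I2) = n(S2O3^2-)/2 = 2.052 × 10^-3 mol
n(H2O2) in the aliquot = 2.052 × 10^-3 mol (1:1 ratio)
[H2O2] = 2.052 × 10^-3 / 0.01990 = 0.1031 mol/L

0.1031 mol/L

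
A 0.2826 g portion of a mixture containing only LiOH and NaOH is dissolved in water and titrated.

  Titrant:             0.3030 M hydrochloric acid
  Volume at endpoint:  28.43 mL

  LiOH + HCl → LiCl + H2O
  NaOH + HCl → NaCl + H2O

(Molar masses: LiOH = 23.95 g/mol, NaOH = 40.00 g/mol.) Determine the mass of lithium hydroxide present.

n(HCl) = 0.02843 × 0.3030 = 8.614 × 10^-3 mol
Let x = n(LiOH), y = n(NaOH).
Titrant: 1x + 1y = 8.614 × 10^-3;  mass: 23.95x + 40.00y = 0.2826
Solving, x = 3.861 × 10^-3 mol, y = 4.753 × 10^-3 mol
mass of LiOH = 3.861 × 10^-3 × 23.95 = 0.09247 g

0.09247 g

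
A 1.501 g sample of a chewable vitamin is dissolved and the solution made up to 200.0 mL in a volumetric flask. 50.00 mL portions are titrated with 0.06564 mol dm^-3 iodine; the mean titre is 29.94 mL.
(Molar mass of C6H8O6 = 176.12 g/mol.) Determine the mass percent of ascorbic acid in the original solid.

C6H8O6 + I2 → C6H6O6 + 2 HI
n(I2) per titration = 0.02994 × 0.06564 = 1.965 × 10^-3 mol
n(C6H8O6) in each aliquot = 1.965 × 10^-3 mol (1:1 ratio)
n(C6H8O6) in the whole flask = 1.965 × 10^-3 × 200.0/50.00 = 7.861 × 10^-3 mol
mass of C6H8O6 = 7.861 × 10^-3 × 176.12 = 1.384 g
% C6H8O6 = 1.384 / 1.501 × 100 = 92.24 %

92.24 %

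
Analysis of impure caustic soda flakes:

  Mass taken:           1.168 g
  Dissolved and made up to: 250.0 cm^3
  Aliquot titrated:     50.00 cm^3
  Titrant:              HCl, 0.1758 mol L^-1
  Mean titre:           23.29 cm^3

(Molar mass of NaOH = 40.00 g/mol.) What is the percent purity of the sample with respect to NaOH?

NaOH + HCl → NaCl + H2O
n(HCl) per titration = 0.02329 × 0.1758 = 4.094 × 10^-3 mol
n(NaOH) in each aliquot = 4.094 × 10^-3 mol (1:1 ratio)
n(NaOH) in the whole flask = 4.094 × 10^-3 × 250.0/50.00 = 0.02047 mol
mass of NaOH = 0.02047 × 40.00 = 0.8189 g
% NaOH = 0.8189 / 1.168 × 100 = 70.11 %

70.11 %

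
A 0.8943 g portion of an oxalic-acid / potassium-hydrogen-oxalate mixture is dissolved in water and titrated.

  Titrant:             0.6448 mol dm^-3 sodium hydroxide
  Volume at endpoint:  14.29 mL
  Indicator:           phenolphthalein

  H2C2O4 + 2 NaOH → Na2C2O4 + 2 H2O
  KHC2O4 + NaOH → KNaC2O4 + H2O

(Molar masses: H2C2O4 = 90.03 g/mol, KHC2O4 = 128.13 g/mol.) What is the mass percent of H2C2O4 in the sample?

17.34 %

n(NaOH) = 0.01429 × 0.6448 = 9.214 × 10^-3 mol
Let x = n(H2C2O4), y = n(KHC2O4).
Titrant: 2x + 1y = 9.214 × 10^-3;  mass: 90.03x + 128.13y = 0.8943
Solving, x = 1.722 × 10^-3 mol, y = 5.769 × 10^-3 mol
mass of H2C2O4 = 1.722 × 10^-3 × 90.03 = 0.1551 g
% H2C2O4 = 0.1551 / 0.8943 × 100 = 17.34 %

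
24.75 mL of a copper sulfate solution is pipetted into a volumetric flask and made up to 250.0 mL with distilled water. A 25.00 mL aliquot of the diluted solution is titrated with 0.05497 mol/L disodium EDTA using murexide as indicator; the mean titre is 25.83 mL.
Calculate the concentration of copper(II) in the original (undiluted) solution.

Cu^2+ + EDTA^4- → [Cu(EDTA)]^2-
n(EDTA) = 0.02583 × 0.05497 = 1.420 × 10^-3 mol
n(Cu2+) in the aliquot = 1.420 × 10^-3 mol (1:1 ratio)
[Cu2+]_dilute = 1.420 × 10^-3 / 0.02500 = 0.05680 mol/L
Dilution factor = 250.0 / 24.75 = 10.10
[Cu2+]_stock = 0.05680 × 10.10 = 0.5737 mol/L

0.5737 mol/L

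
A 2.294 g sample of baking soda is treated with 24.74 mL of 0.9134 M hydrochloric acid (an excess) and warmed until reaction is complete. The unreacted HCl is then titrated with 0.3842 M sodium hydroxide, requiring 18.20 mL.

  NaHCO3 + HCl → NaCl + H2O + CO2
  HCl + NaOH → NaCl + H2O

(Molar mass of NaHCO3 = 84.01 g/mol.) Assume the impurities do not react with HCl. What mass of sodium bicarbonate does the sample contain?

1.311 g

n(HCl) added = 0.02474 × 0.9134 = 0.02260 mol
n(NaOH) used in back-titration = 0.01820 × 0.3842 = 6.992 × 10^-3 mol
n(HCl) left over = 6.992 × 10^-3 mol (1:1 ratio)
n(HCl) consumed by analyte = 0.02260 − 6.992 × 10^-3 = 0.01561 mol
n(NaHCO3) = 0.01561 mol (1:1 ratio)
mass of NaHCO3 = 0.01561 × 84.01 = 1.311 g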